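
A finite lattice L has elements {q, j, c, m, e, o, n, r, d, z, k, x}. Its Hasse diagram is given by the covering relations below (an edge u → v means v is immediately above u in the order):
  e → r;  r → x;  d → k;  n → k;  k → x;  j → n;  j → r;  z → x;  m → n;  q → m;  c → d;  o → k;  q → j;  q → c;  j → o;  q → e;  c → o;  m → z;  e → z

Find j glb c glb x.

Common lower bounds of {j, c, x}: q.
The greatest among these is q.

q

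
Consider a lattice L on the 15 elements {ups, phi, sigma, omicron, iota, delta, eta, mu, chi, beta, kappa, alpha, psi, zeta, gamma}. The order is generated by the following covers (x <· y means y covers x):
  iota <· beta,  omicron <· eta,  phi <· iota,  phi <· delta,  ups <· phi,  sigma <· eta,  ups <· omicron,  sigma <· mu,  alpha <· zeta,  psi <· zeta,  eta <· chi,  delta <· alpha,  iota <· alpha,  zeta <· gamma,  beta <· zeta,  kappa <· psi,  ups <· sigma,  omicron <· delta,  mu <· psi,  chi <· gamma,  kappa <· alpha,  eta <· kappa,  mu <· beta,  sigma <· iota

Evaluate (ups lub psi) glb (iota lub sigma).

ups ∨ psi = psi
iota ∨ sigma = iota
psi ∧ iota = sigma

sigma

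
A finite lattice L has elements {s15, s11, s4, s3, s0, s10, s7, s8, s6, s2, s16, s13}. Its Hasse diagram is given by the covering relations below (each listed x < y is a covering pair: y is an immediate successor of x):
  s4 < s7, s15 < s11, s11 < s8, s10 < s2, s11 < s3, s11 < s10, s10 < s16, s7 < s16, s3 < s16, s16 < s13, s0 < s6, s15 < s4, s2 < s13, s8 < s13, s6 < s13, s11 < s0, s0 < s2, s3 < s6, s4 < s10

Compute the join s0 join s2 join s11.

Common upper bounds of {s0, s2, s11}: s13, s2.
The least among these is s2.

s2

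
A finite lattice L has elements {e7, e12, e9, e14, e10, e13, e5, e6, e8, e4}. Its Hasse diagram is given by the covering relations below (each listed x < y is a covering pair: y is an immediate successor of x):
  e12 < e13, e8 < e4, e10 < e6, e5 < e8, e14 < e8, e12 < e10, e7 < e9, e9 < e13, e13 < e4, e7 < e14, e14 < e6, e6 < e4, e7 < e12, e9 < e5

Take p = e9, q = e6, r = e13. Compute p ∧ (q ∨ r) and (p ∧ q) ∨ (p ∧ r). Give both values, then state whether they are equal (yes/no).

e9; e9; yes

q ∨ r = e4, so p ∧ (q ∨ r) = e9 ∧ e4 = e9.
p ∧ q = e7 and p ∧ r = e9, so (p ∧ q) ∨ (p ∧ r) = e7 ∨ e9 = e9.
Equal: yes.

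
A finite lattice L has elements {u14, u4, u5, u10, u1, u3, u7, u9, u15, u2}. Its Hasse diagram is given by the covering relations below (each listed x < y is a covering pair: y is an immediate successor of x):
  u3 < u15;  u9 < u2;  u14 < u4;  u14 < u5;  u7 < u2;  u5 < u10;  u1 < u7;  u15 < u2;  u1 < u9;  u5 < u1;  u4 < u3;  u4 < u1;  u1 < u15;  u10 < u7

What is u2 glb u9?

Common lower bounds of {u2, u9}: u1, u14, u4, u5, u9.
The greatest among these is u9.

u9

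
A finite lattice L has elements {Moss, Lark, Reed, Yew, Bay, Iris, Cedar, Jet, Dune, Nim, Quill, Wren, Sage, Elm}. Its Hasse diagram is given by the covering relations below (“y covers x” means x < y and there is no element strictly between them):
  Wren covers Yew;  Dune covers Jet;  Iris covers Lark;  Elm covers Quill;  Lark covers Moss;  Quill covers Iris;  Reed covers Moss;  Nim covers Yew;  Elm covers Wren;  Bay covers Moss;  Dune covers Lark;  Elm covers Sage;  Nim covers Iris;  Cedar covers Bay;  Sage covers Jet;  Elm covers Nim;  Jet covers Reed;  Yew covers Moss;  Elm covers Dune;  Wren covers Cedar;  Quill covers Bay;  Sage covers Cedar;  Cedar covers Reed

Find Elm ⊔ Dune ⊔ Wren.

Elm

Common upper bounds of {Elm, Dune, Wren}: Elm.
The least among these is Elm.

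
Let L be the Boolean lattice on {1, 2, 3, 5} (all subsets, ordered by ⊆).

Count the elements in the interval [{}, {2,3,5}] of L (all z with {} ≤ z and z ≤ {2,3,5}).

The interval [{}, {2,3,5}] = {{2,3,5}, {2,3}, {2,5}, {2}, {3,5}, {3}, {5}, {}}, which has 8 elements.

8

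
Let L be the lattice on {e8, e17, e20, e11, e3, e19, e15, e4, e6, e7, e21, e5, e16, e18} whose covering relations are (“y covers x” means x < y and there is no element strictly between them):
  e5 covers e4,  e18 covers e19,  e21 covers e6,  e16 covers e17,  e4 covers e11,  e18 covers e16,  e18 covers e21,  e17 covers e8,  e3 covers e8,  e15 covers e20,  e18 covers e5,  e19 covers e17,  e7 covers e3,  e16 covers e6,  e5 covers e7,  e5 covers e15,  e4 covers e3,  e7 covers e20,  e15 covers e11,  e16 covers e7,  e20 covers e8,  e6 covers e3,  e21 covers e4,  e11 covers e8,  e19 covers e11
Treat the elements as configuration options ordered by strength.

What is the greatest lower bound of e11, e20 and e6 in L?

e8

Common lower bounds of {e11, e20, e6}: e8.
The greatest among these is e8.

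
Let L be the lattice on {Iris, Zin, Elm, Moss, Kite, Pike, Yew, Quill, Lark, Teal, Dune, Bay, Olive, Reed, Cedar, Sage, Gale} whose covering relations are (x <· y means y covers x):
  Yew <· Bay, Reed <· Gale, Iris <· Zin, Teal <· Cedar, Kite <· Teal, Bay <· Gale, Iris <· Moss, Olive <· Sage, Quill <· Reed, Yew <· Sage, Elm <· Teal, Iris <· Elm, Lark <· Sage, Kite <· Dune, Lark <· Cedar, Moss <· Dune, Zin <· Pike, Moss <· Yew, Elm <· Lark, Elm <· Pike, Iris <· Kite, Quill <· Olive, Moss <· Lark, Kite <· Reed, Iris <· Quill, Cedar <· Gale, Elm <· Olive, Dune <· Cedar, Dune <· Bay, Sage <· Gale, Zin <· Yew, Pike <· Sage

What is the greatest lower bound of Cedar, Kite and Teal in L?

Common lower bounds of {Cedar, Kite, Teal}: Iris, Kite.
The greatest among these is Kite.

Kite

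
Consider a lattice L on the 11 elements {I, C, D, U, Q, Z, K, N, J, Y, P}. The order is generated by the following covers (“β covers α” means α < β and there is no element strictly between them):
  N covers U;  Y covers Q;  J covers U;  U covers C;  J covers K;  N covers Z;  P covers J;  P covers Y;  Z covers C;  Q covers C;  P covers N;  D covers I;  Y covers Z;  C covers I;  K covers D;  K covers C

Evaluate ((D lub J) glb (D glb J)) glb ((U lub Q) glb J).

D ∨ J = J
D ∧ J = D
J ∧ D = D
U ∨ Q = P
P ∧ J = J
D ∧ J = D

D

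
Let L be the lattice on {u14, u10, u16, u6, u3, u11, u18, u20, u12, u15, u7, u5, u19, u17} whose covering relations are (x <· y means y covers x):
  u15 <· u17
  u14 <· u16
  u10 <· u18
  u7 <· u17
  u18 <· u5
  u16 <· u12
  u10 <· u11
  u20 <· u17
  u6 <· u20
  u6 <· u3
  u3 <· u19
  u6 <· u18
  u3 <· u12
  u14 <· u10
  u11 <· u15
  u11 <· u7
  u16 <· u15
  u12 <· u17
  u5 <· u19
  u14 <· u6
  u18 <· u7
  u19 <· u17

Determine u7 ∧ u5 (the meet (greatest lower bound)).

u18

Common lower bounds of {u7, u5}: u10, u14, u18, u6.
The greatest among these is u18.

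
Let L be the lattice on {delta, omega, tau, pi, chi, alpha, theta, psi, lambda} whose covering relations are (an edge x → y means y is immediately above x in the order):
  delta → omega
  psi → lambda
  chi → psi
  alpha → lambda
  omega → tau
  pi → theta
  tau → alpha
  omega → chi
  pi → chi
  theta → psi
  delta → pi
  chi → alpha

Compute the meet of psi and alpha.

Common lower bounds of {psi, alpha}: chi, delta, omega, pi.
The greatest among these is chi.

chi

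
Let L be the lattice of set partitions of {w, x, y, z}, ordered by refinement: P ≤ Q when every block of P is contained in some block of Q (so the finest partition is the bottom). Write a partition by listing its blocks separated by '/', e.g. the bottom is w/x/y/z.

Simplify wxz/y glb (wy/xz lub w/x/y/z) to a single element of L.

wy/xz ∨ w/x/y/z = wy/xz
wxz/y ∧ wy/xz = w/xz/y

w/xz/y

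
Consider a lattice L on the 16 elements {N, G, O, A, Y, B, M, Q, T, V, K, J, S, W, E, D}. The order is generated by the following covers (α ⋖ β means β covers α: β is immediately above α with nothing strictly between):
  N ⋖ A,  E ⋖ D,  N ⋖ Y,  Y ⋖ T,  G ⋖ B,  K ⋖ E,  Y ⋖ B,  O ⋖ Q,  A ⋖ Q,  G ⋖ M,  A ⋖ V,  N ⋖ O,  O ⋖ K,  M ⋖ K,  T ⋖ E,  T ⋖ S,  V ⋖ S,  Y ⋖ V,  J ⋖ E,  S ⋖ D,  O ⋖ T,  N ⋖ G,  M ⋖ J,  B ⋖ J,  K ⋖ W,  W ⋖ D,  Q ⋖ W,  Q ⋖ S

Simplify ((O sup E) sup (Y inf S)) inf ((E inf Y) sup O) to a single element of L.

T

O ∨ E = E
Y ∧ S = Y
E ∨ Y = E
E ∧ Y = Y
Y ∨ O = T
E ∧ T = T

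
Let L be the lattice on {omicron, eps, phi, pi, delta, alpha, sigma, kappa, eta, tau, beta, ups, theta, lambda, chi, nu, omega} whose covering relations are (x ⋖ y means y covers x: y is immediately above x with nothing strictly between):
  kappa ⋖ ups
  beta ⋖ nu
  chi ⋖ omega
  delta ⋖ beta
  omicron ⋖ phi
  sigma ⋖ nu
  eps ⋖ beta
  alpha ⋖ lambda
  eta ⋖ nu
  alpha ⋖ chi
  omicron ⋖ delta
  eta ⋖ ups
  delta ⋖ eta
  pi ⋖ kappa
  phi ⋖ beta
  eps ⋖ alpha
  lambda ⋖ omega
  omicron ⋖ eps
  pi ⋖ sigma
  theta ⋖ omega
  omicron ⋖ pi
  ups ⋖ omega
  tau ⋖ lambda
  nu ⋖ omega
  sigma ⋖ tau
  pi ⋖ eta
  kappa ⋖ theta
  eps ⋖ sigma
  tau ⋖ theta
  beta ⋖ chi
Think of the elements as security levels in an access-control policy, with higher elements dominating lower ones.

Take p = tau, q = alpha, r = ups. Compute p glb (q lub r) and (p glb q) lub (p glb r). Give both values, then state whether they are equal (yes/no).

tau; sigma; no

q lub r = omega, so p glb (q lub r) = tau glb omega = tau.
p glb q = eps and p glb r = pi, so (p glb q) lub (p glb r) = eps lub pi = sigma.
Equal: no.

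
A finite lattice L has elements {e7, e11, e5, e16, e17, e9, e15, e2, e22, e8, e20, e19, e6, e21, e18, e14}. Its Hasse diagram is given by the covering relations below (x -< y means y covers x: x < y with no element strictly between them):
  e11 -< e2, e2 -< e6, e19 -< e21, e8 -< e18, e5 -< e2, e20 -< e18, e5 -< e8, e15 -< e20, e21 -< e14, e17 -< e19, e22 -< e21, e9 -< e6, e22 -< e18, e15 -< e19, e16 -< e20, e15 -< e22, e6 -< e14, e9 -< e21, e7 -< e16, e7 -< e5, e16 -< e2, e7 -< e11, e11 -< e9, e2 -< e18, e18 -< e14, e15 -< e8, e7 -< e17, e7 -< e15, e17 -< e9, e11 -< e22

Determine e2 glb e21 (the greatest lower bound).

e11

Common lower bounds of {e2, e21}: e11, e7.
The greatest among these is e11.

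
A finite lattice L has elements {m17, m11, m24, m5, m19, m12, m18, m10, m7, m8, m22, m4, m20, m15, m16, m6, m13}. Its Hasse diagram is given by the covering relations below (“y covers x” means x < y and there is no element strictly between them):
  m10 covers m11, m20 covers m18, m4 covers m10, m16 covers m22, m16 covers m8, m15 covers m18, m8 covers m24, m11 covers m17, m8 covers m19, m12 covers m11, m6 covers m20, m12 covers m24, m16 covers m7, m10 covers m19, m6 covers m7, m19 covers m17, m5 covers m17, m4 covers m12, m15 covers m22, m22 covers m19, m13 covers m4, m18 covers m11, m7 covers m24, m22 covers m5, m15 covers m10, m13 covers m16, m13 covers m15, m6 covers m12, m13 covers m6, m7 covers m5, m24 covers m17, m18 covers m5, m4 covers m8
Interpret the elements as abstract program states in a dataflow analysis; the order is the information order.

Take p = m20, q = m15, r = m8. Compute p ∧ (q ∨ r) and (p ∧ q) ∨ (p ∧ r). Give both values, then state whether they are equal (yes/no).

q ∨ r = m13, so p ∧ (q ∨ r) = m20 ∧ m13 = m20.
p ∧ q = m18 and p ∧ r = m17, so (p ∧ q) ∨ (p ∧ r) = m18 ∨ m17 = m18.
Equal: no.

m20; m18; no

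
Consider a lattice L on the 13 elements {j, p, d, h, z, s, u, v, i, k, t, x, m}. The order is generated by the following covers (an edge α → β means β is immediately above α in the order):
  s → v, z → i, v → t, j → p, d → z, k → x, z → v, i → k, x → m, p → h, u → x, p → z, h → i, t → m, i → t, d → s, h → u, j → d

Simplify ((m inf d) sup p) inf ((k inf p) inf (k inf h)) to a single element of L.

m ∧ d = d
d ∨ p = z
k ∧ p = p
k ∧ h = h
p ∧ h = p
z ∧ p = p

p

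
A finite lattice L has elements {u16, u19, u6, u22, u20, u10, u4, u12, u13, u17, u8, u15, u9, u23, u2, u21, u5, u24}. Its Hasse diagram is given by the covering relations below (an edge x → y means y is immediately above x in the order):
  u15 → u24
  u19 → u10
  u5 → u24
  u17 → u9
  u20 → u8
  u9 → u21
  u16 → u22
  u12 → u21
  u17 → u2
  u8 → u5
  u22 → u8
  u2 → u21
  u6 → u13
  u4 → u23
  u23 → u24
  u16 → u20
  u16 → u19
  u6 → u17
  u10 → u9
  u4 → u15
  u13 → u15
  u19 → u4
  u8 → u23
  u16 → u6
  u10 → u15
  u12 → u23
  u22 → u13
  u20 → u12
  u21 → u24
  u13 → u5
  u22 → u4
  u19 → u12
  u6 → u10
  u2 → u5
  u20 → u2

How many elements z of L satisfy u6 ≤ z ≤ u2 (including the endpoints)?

The interval [u6, u2] = {u17, u2, u6}, which has 3 elements.

3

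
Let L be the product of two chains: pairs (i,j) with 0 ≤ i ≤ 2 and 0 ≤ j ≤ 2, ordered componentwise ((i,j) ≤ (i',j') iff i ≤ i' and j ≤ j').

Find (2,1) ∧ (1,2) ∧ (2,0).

(1,0)

In a product of chains, the meet is componentwise min, giving (1,0).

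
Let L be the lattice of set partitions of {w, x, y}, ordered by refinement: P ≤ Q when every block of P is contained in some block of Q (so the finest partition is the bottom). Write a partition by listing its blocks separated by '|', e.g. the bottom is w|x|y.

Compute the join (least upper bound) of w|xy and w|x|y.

The join of w|xy and w|x|y merges any blocks that overlap across the partitions, giving w|xy.

w|xy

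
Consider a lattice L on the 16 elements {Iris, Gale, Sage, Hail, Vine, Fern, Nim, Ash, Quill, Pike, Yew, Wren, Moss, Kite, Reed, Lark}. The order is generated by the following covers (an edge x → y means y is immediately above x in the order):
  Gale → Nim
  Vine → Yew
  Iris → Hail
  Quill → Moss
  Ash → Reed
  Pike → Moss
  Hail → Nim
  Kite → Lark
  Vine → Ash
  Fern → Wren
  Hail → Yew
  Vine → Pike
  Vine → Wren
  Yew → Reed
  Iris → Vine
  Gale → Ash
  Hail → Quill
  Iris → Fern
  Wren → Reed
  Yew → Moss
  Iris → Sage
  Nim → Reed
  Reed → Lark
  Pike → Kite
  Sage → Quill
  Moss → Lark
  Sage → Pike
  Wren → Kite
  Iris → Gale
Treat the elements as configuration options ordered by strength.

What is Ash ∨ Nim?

Common upper bounds of {Ash, Nim}: Lark, Reed.
The least among these is Reed.

Reed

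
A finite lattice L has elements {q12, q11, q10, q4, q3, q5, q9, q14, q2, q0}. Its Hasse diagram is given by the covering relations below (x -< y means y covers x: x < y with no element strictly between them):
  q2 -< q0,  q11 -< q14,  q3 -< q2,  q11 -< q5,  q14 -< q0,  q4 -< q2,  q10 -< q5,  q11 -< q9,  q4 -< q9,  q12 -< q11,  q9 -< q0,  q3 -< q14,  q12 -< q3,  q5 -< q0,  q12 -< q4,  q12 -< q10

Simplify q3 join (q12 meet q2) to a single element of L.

q12 ∧ q2 = q12
q3 ∨ q12 = q3

q3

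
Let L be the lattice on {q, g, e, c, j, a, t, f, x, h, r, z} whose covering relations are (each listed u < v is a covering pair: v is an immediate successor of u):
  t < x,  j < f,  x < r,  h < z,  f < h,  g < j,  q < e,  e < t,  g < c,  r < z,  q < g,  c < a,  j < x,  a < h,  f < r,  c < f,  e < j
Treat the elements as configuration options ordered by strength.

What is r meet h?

f

Common lower bounds of {r, h}: c, e, f, g, j, q.
The greatest among these is f.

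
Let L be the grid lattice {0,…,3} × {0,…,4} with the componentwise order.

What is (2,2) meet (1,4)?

In a product of chains, the meet is componentwise min, giving (1,2).

(1,2)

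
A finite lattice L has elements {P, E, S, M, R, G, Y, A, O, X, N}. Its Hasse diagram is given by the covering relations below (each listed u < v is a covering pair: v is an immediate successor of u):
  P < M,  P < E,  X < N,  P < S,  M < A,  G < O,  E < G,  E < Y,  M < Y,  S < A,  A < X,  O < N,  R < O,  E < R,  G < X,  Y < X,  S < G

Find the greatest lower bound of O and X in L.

G

Common lower bounds of {O, X}: E, G, P, S.
The greatest among these is G.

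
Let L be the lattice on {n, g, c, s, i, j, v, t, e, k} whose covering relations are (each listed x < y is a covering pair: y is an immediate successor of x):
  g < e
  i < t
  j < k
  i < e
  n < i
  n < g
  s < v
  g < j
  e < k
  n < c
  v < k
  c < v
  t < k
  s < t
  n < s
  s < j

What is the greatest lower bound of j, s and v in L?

s

Common lower bounds of {j, s, v}: n, s.
The greatest among these is s.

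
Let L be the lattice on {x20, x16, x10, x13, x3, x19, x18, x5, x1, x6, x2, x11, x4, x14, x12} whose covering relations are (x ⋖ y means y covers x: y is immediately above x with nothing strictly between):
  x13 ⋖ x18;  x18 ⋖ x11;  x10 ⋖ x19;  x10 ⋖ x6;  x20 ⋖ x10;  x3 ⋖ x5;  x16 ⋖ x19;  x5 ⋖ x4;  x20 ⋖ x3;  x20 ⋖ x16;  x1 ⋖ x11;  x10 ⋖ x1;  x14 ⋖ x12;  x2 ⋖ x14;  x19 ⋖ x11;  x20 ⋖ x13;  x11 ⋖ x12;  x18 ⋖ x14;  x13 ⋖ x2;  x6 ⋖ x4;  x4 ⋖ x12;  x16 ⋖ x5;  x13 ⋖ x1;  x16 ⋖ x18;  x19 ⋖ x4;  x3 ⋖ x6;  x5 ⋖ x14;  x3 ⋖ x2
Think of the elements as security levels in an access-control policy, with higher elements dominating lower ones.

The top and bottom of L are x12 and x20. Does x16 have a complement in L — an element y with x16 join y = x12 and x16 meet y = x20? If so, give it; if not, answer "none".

For every candidate y, either x16 ∨ y ≠ x12 or x16 ∧ y ≠ x20; no complement exists.

none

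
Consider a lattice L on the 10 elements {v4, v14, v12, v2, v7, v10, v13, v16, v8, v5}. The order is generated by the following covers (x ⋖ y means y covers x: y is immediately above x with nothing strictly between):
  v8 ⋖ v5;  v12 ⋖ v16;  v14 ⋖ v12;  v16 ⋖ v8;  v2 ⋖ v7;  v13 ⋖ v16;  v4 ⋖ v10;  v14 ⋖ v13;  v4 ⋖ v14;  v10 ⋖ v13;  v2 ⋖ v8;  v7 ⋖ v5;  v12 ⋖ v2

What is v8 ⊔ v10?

v8

Common upper bounds of {v8, v10}: v5, v8.
The least among these is v8.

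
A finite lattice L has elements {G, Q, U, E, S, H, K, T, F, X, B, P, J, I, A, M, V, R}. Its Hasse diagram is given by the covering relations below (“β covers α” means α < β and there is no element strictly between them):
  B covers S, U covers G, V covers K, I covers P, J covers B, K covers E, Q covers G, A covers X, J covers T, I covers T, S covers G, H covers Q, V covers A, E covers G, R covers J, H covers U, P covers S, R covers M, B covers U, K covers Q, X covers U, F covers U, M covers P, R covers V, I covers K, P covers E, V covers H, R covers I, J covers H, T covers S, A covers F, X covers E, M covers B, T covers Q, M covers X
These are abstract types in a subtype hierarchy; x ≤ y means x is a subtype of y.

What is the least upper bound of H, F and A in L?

V

Common upper bounds of {H, F, A}: R, V.
The least among these is V.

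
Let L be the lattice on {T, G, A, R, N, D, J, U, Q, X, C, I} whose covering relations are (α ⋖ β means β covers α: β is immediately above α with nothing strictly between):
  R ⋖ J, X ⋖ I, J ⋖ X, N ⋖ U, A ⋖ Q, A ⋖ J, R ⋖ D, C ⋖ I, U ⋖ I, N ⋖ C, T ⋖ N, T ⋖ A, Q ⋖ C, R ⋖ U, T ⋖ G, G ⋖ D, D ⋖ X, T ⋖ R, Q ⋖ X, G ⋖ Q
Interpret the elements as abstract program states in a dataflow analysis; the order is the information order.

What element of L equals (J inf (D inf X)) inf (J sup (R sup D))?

D ∧ X = D
J ∧ D = R
R ∨ D = D
J ∨ D = X
R ∧ X = R

R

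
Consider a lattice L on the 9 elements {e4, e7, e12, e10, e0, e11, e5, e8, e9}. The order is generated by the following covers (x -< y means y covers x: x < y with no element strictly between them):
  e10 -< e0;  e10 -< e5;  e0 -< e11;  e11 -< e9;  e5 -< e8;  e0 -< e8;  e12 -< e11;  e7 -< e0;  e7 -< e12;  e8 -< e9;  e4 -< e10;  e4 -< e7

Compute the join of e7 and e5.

e8

Common upper bounds of {e7, e5}: e8, e9.
The least among these is e8.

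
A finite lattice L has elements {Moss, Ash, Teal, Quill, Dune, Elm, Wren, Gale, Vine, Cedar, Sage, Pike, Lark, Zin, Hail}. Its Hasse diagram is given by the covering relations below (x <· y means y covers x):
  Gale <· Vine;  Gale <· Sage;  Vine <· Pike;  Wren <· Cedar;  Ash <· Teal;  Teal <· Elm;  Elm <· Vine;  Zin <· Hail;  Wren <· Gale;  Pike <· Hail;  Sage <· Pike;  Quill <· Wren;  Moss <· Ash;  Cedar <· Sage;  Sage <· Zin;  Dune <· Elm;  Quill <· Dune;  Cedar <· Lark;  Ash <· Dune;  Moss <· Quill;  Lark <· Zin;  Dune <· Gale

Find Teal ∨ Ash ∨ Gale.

Common upper bounds of {Teal, Ash, Gale}: Hail, Pike, Vine.
The least among these is Vine.

Vine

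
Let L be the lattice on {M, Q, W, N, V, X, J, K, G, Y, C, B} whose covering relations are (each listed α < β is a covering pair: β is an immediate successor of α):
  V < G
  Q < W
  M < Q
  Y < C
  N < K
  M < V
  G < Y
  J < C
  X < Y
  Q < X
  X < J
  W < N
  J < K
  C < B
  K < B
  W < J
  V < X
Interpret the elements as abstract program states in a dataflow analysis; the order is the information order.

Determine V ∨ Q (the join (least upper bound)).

Common upper bounds of {V, Q}: B, C, J, K, X, Y.
The least among these is X.

X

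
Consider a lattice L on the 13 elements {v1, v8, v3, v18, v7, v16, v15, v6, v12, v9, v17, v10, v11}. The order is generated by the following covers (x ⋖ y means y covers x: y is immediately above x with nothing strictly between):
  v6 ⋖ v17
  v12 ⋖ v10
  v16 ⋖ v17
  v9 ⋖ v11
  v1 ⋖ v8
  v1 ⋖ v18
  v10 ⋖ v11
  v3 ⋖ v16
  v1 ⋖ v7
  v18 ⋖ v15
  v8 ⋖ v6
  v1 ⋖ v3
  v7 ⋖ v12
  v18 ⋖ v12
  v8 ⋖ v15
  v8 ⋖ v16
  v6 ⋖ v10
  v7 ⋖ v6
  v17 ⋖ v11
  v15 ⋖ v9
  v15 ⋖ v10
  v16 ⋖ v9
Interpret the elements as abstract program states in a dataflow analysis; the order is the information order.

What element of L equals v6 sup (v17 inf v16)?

v17

v17 ∧ v16 = v16
v6 ∨ v16 = v17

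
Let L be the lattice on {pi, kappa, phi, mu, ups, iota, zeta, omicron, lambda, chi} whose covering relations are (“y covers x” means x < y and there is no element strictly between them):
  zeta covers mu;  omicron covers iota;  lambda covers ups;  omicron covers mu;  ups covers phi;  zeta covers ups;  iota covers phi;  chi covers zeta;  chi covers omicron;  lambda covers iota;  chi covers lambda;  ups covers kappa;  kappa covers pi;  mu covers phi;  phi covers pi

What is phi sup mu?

Common upper bounds of {phi, mu}: chi, mu, omicron, zeta.
The least among these is mu.

mu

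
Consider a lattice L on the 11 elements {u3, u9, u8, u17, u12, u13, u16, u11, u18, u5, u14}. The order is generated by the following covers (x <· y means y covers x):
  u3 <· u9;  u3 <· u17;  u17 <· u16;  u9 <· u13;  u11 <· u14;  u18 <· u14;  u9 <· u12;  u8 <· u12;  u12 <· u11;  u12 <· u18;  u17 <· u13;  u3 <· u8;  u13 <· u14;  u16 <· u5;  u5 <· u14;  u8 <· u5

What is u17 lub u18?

Common upper bounds of {u17, u18}: u14.
The least among these is u14.

u14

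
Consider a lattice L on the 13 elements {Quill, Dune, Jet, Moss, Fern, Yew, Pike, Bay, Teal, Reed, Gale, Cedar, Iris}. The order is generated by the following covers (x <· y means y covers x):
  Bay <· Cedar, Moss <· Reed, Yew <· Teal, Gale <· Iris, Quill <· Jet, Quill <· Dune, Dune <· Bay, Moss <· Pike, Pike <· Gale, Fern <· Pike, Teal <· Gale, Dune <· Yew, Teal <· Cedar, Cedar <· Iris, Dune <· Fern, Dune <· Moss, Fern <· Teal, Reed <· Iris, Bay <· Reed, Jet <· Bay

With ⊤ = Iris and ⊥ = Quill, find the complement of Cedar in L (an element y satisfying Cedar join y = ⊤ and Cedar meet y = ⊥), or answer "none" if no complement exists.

none

For every candidate y, either Cedar ∨ y ≠ Iris or Cedar ∧ y ≠ Quill; no complement exists.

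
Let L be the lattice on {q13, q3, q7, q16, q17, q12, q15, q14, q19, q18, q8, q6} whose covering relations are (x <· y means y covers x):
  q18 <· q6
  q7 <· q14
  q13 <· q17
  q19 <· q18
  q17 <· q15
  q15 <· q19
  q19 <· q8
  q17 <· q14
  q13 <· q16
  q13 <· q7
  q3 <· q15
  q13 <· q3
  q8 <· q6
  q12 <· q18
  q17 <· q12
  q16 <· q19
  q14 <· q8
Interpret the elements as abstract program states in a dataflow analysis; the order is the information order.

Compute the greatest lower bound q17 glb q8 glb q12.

q17

Common lower bounds of {q17, q8, q12}: q13, q17.
The greatest among these is q17.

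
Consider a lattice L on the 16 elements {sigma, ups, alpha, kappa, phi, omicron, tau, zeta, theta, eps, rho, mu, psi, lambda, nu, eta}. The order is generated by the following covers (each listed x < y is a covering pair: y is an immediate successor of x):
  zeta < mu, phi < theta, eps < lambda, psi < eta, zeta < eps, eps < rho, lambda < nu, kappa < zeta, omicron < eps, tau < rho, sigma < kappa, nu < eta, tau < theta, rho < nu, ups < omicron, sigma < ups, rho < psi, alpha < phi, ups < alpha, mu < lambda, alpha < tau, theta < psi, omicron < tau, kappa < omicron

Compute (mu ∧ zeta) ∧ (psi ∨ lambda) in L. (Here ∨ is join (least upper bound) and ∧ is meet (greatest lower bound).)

zeta

mu ∧ zeta = zeta
psi ∨ lambda = eta
zeta ∧ eta = zeta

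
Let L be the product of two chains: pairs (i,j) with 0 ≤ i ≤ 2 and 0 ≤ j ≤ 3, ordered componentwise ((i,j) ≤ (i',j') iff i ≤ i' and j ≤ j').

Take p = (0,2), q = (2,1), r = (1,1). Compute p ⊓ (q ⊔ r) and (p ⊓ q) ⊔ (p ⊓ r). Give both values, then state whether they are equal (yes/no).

q ⊔ r = (2,1), so p ⊓ (q ⊔ r) = (0,2) ⊓ (2,1) = (0,1).
p ⊓ q = (0,1) and p ⊓ r = (0,1), so (p ⊓ q) ⊔ (p ⊓ r) = (0,1) ⊔ (0,1) = (0,1).
Equal: yes.

(0,1); (0,1); yes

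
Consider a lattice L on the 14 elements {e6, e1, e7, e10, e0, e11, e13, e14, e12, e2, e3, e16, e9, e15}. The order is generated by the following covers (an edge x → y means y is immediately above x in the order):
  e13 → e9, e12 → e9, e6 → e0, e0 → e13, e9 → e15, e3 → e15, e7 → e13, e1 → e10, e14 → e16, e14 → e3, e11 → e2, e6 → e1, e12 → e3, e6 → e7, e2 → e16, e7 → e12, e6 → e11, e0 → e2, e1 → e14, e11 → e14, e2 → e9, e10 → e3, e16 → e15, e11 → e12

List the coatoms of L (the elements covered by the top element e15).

e16, e3, e9

The coatoms are exactly the elements covered by e15: e16, e3, e9.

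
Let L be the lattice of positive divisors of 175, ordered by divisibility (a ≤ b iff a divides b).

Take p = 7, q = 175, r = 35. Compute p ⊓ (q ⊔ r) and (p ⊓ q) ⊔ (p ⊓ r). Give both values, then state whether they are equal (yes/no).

7; 7; yes

q ⊔ r = 175, so p ⊓ (q ⊔ r) = 7 ⊓ 175 = 7.
p ⊓ q = 7 and p ⊓ r = 7, so (p ⊓ q) ⊔ (p ⊓ r) = 7 ⊔ 7 = 7.
Equal: yes.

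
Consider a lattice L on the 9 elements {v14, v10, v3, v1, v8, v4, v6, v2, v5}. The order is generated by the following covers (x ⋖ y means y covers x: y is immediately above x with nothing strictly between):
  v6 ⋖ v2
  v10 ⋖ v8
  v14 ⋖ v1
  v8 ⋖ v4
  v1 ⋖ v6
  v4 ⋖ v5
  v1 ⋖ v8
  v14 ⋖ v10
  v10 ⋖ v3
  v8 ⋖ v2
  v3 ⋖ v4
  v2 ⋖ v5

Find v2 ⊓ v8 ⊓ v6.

Common lower bounds of {v2, v8, v6}: v1, v14.
The greatest among these is v1.

v1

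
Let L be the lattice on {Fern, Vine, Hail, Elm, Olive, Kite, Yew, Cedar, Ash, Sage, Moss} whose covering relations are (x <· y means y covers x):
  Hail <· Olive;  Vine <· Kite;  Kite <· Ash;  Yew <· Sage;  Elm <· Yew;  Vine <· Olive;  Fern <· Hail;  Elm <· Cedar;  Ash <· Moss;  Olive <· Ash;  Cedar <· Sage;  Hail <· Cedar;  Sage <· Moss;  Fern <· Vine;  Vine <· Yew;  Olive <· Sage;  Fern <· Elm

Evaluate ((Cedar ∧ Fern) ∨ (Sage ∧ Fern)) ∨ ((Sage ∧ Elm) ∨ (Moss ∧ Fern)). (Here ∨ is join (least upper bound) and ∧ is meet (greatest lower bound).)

Cedar ∧ Fern = Fern
Sage ∧ Fern = Fern
Fern ∨ Fern = Fern
Sage ∧ Elm = Elm
Moss ∧ Fern = Fern
Elm ∨ Fern = Elm
Fern ∨ Elm = Elm

Elm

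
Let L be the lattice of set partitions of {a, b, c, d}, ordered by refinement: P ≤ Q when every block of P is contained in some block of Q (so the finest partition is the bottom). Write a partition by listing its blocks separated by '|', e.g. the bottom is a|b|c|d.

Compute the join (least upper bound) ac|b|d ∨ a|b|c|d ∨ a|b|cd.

acd|b

The join of ac|b|d, a|b|c|d, a|b|cd merges any blocks that overlap across the partitions, giving acd|b.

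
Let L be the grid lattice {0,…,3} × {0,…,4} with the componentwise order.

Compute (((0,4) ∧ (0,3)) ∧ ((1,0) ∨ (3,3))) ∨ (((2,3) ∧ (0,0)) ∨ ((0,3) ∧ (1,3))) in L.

(0,4) ∧ (0,3) = (0,3)
(1,0) ∨ (3,3) = (3,3)
(0,3) ∧ (3,3) = (0,3)
(2,3) ∧ (0,0) = (0,0)
(0,3) ∧ (1,3) = (0,3)
(0,0) ∨ (0,3) = (0,3)
(0,3) ∨ (0,3) = (0,3)

(0,3)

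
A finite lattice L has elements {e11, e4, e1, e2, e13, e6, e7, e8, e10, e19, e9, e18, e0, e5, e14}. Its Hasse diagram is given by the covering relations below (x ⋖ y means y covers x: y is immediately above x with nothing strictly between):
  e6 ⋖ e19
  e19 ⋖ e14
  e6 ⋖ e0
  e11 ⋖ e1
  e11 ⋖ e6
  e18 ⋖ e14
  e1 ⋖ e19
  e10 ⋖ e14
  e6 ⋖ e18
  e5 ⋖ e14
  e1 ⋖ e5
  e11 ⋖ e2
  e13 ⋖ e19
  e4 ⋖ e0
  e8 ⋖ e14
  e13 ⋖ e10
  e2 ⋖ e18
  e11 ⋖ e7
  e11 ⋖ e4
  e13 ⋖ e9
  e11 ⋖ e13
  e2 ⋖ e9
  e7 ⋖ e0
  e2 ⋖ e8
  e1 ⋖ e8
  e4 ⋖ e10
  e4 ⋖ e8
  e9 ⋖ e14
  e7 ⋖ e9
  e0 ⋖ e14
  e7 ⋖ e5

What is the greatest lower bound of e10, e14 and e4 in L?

Common lower bounds of {e10, e14, e4}: e11, e4.
The greatest among these is e4.

e4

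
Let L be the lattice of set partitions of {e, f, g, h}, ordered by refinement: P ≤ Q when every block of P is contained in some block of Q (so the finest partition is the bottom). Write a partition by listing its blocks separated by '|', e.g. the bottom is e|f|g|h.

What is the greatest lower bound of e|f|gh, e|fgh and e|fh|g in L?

e|f|g|h

The meet (common refinement) of e|f|gh, e|fgh, e|fh|g intersects blocks pairwise, giving e|f|g|h.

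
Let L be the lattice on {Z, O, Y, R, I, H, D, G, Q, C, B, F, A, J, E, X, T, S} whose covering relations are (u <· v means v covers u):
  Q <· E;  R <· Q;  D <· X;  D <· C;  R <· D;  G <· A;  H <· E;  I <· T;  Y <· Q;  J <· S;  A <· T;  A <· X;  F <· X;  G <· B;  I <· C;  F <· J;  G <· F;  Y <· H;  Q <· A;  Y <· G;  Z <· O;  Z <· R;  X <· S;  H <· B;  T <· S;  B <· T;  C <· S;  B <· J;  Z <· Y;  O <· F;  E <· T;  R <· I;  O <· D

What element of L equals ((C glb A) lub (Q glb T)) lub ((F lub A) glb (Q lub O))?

C ∧ A = R
Q ∧ T = Q
R ∨ Q = Q
F ∨ A = X
Q ∨ O = X
X ∧ X = X
Q ∨ X = X

X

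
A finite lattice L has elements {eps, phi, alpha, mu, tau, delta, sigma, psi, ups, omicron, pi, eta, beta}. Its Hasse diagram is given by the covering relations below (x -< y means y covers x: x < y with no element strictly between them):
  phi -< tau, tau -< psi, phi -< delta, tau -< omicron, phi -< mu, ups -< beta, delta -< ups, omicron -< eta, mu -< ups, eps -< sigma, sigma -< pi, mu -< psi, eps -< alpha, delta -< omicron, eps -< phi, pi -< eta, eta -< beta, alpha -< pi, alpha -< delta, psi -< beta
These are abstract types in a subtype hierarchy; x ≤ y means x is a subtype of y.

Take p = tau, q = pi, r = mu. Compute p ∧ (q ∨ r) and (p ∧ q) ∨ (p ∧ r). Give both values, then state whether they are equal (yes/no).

tau; phi; no

q ∨ r = beta, so p ∧ (q ∨ r) = tau ∧ beta = tau.
p ∧ q = eps and p ∧ r = phi, so (p ∧ q) ∨ (p ∧ r) = eps ∨ phi = phi.
Equal: no.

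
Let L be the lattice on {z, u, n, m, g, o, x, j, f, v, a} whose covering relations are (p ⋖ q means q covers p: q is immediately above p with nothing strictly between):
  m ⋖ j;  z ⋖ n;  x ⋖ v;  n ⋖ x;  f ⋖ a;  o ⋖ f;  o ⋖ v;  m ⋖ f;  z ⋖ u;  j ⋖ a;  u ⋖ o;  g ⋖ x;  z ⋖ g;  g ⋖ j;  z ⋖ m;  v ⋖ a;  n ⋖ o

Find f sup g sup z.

a

Common upper bounds of {f, g, z}: a.
The least among these is a.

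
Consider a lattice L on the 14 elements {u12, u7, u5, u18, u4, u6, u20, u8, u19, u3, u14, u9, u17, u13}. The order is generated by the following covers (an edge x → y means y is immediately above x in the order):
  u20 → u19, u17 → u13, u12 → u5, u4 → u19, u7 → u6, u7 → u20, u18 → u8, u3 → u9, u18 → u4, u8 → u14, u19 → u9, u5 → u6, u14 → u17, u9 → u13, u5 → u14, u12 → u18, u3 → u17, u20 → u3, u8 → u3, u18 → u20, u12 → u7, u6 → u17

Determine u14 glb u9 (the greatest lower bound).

Common lower bounds of {u14, u9}: u12, u18, u8.
The greatest among these is u8.

u8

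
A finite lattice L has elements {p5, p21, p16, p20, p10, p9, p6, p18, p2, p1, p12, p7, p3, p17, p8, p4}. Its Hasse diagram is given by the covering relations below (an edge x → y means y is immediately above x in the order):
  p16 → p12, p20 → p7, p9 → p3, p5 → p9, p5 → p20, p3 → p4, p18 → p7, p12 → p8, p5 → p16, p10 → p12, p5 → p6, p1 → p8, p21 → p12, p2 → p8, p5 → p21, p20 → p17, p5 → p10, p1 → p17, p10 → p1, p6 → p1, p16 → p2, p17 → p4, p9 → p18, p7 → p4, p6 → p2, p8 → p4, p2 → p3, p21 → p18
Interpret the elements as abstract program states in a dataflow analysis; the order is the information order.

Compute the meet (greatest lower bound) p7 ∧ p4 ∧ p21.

p21

Common lower bounds of {p7, p4, p21}: p21, p5.
The greatest among these is p21.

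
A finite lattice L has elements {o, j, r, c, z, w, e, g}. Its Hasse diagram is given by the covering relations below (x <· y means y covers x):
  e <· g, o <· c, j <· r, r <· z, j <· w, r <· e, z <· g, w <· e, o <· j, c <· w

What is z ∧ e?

r

Common lower bounds of {z, e}: j, o, r.
The greatest among these is r.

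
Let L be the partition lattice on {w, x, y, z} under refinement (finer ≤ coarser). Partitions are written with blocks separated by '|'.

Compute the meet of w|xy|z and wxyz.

The meet (common refinement) of w|xy|z and wxyz intersects blocks pairwise, giving w|xy|z.

w|xy|z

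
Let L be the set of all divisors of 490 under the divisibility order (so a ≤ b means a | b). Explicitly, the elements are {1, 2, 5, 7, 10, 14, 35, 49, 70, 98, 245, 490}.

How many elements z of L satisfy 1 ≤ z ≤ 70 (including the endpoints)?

8

The interval [1, 70] = {1, 10, 14, 2, 35, 5, 7, 70}, which has 8 elements.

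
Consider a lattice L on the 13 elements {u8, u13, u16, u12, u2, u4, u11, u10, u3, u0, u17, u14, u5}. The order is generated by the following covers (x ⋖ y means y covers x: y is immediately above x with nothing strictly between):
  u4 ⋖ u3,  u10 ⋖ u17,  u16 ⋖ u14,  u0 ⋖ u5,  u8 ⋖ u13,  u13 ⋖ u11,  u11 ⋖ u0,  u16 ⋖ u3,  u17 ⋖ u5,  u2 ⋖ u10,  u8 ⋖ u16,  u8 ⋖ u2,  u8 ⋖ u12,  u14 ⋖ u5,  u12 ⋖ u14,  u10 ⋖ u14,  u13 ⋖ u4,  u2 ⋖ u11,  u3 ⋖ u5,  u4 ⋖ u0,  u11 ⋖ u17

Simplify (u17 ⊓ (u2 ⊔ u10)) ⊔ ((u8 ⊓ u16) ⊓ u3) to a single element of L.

u2 ∨ u10 = u10
u17 ∧ u10 = u10
u8 ∧ u16 = u8
u8 ∧ u3 = u8
u10 ∨ u8 = u10

u10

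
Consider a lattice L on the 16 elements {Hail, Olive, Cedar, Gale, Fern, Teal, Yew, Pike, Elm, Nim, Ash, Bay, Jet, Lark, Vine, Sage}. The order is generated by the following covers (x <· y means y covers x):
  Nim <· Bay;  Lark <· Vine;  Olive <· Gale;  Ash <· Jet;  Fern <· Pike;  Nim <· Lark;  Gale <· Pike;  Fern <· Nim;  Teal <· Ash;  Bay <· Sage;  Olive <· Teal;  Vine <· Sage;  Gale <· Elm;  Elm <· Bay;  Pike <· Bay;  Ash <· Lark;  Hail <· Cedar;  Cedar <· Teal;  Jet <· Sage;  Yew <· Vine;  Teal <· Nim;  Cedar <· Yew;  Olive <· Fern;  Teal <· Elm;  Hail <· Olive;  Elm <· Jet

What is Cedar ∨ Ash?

Ash

Common upper bounds of {Cedar, Ash}: Ash, Jet, Lark, Sage, Vine.
The least among these is Ash.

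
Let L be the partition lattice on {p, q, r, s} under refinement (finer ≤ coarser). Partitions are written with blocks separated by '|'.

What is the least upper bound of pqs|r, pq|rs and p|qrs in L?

pqrs

The join of pqs|r, pq|rs, p|qrs merges any blocks that overlap across the partitions, giving pqrs.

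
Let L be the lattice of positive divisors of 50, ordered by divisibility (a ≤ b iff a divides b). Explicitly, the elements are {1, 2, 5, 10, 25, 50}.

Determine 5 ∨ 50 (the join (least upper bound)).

50

In the divisibility order, the join is the least common multiple: lcm(5, 50) = 50.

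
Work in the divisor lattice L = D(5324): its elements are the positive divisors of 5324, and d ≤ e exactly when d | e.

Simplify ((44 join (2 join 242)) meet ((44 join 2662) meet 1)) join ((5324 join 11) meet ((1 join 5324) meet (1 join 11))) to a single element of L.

11

2 ∨ 242 = 242
44 ∨ 242 = 484
44 ∨ 2662 = 5324
5324 ∧ 1 = 1
484 ∧ 1 = 1
5324 ∨ 11 = 5324
1 ∨ 5324 = 5324
1 ∨ 11 = 11
5324 ∧ 11 = 11
5324 ∧ 11 = 11
1 ∨ 11 = 11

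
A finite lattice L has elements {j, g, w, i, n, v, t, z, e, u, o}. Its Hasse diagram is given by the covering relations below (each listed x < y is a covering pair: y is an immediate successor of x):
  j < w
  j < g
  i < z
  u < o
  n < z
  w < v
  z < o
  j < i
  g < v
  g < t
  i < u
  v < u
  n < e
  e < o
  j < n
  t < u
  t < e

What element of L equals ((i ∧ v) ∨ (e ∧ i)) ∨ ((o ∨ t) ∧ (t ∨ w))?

u

i ∧ v = j
e ∧ i = j
j ∨ j = j
o ∨ t = o
t ∨ w = u
o ∧ u = u
j ∨ u = u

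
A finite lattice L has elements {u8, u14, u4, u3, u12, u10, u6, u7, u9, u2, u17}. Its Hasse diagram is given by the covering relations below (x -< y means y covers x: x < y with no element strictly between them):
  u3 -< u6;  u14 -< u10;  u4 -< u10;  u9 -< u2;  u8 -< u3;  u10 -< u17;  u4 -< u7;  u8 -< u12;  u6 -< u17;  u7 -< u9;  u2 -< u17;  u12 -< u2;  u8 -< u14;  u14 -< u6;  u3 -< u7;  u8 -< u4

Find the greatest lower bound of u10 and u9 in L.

Common lower bounds of {u10, u9}: u4, u8.
The greatest among these is u4.

u4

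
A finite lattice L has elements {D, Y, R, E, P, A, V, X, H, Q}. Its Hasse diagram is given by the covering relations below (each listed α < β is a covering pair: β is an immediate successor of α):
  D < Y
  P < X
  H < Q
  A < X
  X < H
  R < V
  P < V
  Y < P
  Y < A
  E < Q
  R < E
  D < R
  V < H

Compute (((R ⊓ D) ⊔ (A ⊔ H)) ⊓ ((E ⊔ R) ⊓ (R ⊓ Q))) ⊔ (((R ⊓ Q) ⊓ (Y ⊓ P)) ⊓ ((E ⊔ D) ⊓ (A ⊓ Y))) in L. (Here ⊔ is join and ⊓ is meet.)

R ∧ D = D
A ∨ H = H
D ∨ H = H
E ∨ R = E
R ∧ Q = R
E ∧ R = R
H ∧ R = R
R ∧ Q = R
Y ∧ P = Y
R ∧ Y = D
E ∨ D = E
A ∧ Y = Y
E ∧ Y = D
D ∧ D = D
R ∨ D = R

R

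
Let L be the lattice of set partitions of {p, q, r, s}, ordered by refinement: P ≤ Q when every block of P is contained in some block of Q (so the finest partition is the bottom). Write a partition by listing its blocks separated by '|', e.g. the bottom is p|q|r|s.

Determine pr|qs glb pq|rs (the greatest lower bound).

p|q|r|s

The meet (common refinement) of pr|qs and pq|rs intersects blocks pairwise, giving p|q|r|s.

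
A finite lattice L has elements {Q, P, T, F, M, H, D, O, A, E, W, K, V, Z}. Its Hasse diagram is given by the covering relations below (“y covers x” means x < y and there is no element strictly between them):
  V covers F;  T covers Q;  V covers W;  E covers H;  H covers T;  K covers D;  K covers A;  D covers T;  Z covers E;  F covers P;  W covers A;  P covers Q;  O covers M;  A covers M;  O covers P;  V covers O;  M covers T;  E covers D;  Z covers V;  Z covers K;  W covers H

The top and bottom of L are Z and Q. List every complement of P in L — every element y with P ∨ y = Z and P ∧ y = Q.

Need y with P ∨ y = Z and P ∧ y = Q.
Checking each element gives: D, E, K.

D, E, K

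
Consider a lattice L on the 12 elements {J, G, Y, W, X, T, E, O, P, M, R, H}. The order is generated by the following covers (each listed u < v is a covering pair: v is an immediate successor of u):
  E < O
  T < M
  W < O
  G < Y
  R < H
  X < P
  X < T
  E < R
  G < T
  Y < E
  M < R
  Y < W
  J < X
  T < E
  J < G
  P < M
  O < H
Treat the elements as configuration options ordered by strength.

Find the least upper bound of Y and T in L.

E

Common upper bounds of {Y, T}: E, H, O, R.
The least among these is E.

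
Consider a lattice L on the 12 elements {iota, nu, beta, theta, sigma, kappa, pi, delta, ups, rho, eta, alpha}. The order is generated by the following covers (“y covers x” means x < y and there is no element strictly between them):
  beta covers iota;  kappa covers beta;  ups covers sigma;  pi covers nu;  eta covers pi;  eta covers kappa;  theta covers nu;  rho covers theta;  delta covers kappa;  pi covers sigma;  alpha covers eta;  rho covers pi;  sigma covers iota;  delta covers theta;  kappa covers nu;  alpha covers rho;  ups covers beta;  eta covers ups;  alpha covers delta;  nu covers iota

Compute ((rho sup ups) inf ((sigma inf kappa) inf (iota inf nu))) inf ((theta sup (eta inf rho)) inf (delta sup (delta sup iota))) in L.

rho ∨ ups = alpha
sigma ∧ kappa = iota
iota ∧ nu = iota
iota ∧ iota = iota
alpha ∧ iota = iota
eta ∧ rho = pi
theta ∨ pi = rho
delta ∨ iota = delta
delta ∨ delta = delta
rho ∧ delta = theta
iota ∧ theta = iota

iota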